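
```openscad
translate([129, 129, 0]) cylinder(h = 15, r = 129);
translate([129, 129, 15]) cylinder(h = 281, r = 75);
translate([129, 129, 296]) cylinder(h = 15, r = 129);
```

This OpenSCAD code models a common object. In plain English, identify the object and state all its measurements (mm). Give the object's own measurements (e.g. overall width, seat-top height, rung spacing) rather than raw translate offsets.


A spool: two coaxial disc flanges of radius 129 mm and thickness 15 mm, joined by a core cylinder of radius 75 mm and height 281 mm. The lower flange rests on z = 0 and the three cylinders share a vertical axis.


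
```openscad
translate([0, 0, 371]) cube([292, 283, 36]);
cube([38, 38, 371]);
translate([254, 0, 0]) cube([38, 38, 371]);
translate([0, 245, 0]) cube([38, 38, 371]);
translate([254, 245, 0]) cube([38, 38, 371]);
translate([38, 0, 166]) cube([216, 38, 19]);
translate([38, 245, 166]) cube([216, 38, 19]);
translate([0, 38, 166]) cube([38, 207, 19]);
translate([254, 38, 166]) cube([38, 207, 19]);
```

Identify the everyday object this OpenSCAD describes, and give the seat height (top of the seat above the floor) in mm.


A stool. The seat height is 407 mm.

A 292×283×36 slab at z = 371 on four corner posts — a stool. The seat top is 371 + 36 = 407 mm.


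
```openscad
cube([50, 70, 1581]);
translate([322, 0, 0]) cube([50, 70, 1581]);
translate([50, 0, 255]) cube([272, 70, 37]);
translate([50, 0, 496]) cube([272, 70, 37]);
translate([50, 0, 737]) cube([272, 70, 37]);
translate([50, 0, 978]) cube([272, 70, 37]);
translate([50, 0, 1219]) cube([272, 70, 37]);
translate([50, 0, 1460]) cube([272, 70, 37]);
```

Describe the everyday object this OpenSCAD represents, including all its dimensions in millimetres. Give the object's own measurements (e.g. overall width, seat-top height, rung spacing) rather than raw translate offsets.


A straight ladder. Two 50×70 mm vertical rails, 1581 mm tall, stand 372 mm apart (outside-to-outside) with their front faces coplanar on the −y side. 6 rungs, each 70 mm deep and 37 mm tall, span between the inner faces of the rails, front faces flush with the rails. The lowest rung's underside is at z = 255 mm and rungs are spaced 241 mm apart (underside to underside).


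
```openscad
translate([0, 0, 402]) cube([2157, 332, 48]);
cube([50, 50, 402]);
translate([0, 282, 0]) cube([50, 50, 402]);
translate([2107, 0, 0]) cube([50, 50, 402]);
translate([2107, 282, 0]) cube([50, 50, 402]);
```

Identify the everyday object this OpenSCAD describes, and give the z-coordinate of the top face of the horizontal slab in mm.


A bench. The seat-top height is 450 mm.

A long slab on four corner posts — a bench. The slab sits at z = 402 with thickness 48, so the top is 402 + 48 = 450 mm.


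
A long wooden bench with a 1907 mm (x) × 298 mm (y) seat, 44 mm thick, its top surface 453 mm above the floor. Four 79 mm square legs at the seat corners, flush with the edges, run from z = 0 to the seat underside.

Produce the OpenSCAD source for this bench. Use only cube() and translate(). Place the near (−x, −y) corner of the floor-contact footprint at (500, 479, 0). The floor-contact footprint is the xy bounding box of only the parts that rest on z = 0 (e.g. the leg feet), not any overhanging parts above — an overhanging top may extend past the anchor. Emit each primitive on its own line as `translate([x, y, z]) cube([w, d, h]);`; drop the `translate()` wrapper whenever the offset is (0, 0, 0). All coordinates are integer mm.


translate([500, 479, 409]) cube([1907, 298, 44]);
translate([500, 479, 0]) cube([79, 79, 409]);
translate([500, 698, 0]) cube([79, 79, 409]);
translate([2328, 479, 0]) cube([79, 79, 409]);
translate([2328, 698, 0]) cube([79, 79, 409]);


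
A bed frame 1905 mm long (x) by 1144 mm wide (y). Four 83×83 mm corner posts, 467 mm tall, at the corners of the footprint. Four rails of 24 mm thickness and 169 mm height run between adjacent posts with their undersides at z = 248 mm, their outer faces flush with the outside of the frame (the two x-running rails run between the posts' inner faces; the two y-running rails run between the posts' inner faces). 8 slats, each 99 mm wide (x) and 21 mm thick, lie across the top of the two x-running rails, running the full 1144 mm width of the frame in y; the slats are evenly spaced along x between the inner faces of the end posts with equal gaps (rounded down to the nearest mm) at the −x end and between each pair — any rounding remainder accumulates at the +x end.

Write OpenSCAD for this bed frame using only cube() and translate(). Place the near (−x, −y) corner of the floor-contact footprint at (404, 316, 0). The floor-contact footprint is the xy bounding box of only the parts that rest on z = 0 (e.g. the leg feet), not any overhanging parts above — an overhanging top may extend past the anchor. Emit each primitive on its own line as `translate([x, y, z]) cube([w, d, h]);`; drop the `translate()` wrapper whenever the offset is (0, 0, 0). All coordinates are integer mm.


translate([404, 316, 0]) cube([83, 83, 467]);
translate([404, 1377, 0]) cube([83, 83, 467]);
translate([2226, 316, 0]) cube([83, 83, 467]);
translate([2226, 1377, 0]) cube([83, 83, 467]);
translate([487, 316, 248]) cube([1739, 24, 169]);
translate([487, 1436, 248]) cube([1739, 24, 169]);
translate([404, 399, 248]) cube([24, 978, 169]);
translate([2285, 399, 248]) cube([24, 978, 169]);
translate([592, 316, 417]) cube([99, 1144, 21]);
translate([796, 316, 417]) cube([99, 1144, 21]);
translate([1000, 316, 417]) cube([99, 1144, 21]);
translate([1204, 316, 417]) cube([99, 1144, 21]);
translate([1408, 316, 417]) cube([99, 1144, 21]);
translate([1612, 316, 417]) cube([99, 1144, 21]);
translate([1816, 316, 417]) cube([99, 1144, 21]);
translate([2020, 316, 417]) cube([99, 1144, 21]);


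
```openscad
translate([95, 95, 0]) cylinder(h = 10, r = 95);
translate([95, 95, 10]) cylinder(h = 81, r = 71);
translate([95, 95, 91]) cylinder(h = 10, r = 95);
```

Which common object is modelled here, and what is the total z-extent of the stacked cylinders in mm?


A spool. The overall height is 101 mm.

Three coaxial cylinders, large–small–large — a spool. Two 10 mm flanges and a 81 mm core give 10 + 81 + 10 = 101 mm.


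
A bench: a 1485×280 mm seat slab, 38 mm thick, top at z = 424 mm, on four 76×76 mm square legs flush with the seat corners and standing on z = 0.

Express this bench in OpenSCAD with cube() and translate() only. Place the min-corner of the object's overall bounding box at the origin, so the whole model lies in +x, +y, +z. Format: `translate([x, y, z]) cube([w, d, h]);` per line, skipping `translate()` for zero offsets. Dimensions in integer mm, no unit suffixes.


translate([0, 0, 386]) cube([1485, 280, 38]);
cube([76, 76, 386]);
translate([0, 204, 0]) cube([76, 76, 386]);
translate([1409, 0, 0]) cube([76, 76, 386]);
translate([1409, 204, 0]) cube([76, 76, 386]);


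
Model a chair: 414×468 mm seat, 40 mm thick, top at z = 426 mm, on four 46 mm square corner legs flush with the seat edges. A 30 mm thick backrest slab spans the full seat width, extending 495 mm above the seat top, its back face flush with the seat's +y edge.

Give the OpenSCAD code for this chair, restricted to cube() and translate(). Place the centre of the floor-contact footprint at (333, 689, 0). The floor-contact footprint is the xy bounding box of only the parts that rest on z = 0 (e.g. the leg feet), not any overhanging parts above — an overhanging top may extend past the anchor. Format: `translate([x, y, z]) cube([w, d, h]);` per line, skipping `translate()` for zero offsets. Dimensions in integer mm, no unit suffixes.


translate([126, 455, 386]) cube([414, 468, 40]);
translate([126, 455, 0]) cube([46, 46, 386]);
translate([494, 455, 0]) cube([46, 46, 386]);
translate([126, 877, 0]) cube([46, 46, 386]);
translate([494, 877, 0]) cube([46, 46, 386]);
translate([126, 893, 426]) cube([414, 30, 495]);


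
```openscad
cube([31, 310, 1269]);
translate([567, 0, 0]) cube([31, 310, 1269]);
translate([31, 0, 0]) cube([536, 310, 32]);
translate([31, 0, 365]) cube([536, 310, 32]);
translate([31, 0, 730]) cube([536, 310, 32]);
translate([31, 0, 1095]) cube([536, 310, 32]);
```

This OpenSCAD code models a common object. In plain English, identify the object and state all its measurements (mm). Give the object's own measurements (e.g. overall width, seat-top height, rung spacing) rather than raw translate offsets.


An open bookshelf. Two side panels, each 31 mm thick, 310 mm deep and 1269 mm tall, stand 598 mm apart (outside-to-outside). Between them sit 4 shelves, each 32 mm thick and 310 mm deep, spanning the full gap between the sides. The bottom shelf rests on the floor (its underside at z = 0) and the clear gap between one shelf's top and the next shelf's underside is 333 mm.


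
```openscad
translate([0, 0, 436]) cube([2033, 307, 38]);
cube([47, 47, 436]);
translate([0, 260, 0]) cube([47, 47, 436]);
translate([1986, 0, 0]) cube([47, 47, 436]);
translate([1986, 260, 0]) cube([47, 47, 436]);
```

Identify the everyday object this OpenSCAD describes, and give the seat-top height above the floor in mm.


A bench. The seat-top height is 474 mm.

A long slab on four corner posts — a bench. The slab sits at z = 436 with thickness 38, so the top is 436 + 38 = 474 mm.


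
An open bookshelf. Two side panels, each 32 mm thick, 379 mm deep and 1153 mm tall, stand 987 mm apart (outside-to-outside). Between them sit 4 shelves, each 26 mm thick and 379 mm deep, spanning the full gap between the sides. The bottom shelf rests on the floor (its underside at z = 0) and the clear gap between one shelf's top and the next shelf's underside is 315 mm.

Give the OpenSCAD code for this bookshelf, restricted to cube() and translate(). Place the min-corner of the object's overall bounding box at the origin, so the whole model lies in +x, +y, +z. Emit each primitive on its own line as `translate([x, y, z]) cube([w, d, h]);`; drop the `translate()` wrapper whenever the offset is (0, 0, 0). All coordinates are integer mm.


cube([32, 379, 1153]);
translate([955, 0, 0]) cube([32, 379, 1153]);
translate([32, 0, 0]) cube([923, 379, 26]);
translate([32, 0, 341]) cube([923, 379, 26]);
translate([32, 0, 682]) cube([923, 379, 26]);
translate([32, 0, 1023]) cube([923, 379, 26]);


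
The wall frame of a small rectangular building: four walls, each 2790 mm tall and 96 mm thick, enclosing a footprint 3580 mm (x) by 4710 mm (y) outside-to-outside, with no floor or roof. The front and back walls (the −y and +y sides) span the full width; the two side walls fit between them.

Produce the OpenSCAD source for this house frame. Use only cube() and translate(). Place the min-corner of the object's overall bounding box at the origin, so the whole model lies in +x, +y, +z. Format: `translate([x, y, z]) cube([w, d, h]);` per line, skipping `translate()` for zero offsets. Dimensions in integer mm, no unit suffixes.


cube([3580, 96, 2790]);
translate([0, 4614, 0]) cube([3580, 96, 2790]);
translate([0, 96, 0]) cube([96, 4518, 2790]);
translate([3484, 96, 0]) cube([96, 4518, 2790]);


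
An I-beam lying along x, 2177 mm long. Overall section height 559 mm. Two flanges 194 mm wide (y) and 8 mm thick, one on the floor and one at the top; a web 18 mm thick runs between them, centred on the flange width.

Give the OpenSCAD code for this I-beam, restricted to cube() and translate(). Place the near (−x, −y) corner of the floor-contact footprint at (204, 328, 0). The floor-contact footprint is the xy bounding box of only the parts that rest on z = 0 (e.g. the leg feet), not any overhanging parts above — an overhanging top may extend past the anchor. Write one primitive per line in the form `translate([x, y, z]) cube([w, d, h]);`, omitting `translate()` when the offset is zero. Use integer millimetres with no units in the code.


translate([204, 328, 0]) cube([2177, 194, 8]);
translate([204, 416, 8]) cube([2177, 18, 543]);
translate([204, 328, 551]) cube([2177, 194, 8]);


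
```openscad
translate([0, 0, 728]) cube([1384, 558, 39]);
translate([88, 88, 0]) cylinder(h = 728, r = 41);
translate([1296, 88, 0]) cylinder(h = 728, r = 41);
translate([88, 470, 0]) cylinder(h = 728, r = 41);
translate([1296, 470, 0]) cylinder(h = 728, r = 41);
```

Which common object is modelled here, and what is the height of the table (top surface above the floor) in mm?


A table. The table height is 767 mm.

A 1384×558×39 slab sits at z = 728 on four Ø82 mm round legs — a table. The top surface is at 728 + 39 = 767 mm.


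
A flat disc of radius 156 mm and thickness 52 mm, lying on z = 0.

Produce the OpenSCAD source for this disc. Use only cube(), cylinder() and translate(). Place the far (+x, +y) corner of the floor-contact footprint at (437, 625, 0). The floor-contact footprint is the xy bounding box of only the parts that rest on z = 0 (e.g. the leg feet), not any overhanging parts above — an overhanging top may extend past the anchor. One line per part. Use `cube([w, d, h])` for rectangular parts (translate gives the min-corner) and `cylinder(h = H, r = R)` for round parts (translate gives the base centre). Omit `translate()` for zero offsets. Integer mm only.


translate([281, 469, 0]) cylinder(h = 52, r = 156);


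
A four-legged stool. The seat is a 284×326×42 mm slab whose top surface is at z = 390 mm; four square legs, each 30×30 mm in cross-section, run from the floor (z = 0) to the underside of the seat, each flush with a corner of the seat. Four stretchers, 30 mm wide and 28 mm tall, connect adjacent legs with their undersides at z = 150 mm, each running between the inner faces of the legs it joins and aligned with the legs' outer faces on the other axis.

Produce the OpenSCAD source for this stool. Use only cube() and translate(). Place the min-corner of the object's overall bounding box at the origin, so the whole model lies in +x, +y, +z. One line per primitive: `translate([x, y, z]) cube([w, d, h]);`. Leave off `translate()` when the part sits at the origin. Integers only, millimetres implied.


// leg_h = 390 - 42 = 348
// stretcher span = 284 - 2*30 = 224
translate([0, 0, 348]) cube([284, 326, 42]);
cube([30, 30, 348]);
translate([254, 0, 0]) cube([30, 30, 348]);
translate([0, 296, 0]) cube([30, 30, 348]);
translate([254, 296, 0]) cube([30, 30, 348]);
translate([30, 0, 150]) cube([224, 30, 28]);
translate([30, 296, 150]) cube([224, 30, 28]);
translate([0, 30, 150]) cube([30, 266, 28]);
translate([254, 30, 150]) cube([30, 266, 28]);


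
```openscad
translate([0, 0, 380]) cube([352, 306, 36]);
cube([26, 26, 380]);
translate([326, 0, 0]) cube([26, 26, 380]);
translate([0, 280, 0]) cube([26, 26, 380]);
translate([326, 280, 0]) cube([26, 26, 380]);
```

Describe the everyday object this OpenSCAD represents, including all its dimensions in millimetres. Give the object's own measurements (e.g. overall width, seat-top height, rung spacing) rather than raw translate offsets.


A simple wooden stool: a rectangular seat 352 mm (x) by 306 mm (y), 36 mm thick, top face at z = 416 mm, on four square legs, each 26×26 mm in cross-section. The legs rest on z = 0, each flush with a corner of the seat.


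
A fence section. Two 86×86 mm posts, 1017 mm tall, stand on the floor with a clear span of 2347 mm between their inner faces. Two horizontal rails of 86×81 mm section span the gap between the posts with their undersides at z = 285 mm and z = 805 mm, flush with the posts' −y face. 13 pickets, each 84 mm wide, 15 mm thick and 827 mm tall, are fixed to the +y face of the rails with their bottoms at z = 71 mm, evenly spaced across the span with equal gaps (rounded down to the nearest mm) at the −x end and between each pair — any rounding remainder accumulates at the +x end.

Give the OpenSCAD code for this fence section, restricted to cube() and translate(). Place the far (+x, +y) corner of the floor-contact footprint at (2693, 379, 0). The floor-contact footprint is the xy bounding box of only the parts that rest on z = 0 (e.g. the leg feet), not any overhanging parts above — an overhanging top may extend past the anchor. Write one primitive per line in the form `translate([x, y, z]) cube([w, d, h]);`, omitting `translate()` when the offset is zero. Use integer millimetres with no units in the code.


translate([174, 293, 0]) cube([86, 86, 1017]);
translate([2607, 293, 0]) cube([86, 86, 1017]);
translate([260, 293, 285]) cube([2347, 86, 81]);
translate([260, 293, 805]) cube([2347, 86, 81]);
translate([349, 379, 71]) cube([84, 15, 827]);
translate([522, 379, 71]) cube([84, 15, 827]);
translate([695, 379, 71]) cube([84, 15, 827]);
translate([868, 379, 71]) cube([84, 15, 827]);
translate([1041, 379, 71]) cube([84, 15, 827]);
translate([1214, 379, 71]) cube([84, 15, 827]);
translate([1387, 379, 71]) cube([84, 15, 827]);
translate([1560, 379, 71]) cube([84, 15, 827]);
translate([1733, 379, 71]) cube([84, 15, 827]);
translate([1906, 379, 71]) cube([84, 15, 827]);
translate([2079, 379, 71]) cube([84, 15, 827]);
translate([2252, 379, 71]) cube([84, 15, 827]);
translate([2425, 379, 71]) cube([84, 15, 827]);


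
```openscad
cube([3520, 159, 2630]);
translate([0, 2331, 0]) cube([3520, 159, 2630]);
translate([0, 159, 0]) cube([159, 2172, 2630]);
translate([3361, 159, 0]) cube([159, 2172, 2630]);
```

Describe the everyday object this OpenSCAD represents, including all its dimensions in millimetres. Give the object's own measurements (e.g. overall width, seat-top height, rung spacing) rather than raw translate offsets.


The wall frame of a small rectangular building: four walls, each 2630 mm tall and 159 mm thick, enclosing a footprint 3520 mm (x) by 2490 mm (y) outside-to-outside, with no floor or roof. The front and back walls (the −y and +y sides) span the full width; the two side walls fit between them.


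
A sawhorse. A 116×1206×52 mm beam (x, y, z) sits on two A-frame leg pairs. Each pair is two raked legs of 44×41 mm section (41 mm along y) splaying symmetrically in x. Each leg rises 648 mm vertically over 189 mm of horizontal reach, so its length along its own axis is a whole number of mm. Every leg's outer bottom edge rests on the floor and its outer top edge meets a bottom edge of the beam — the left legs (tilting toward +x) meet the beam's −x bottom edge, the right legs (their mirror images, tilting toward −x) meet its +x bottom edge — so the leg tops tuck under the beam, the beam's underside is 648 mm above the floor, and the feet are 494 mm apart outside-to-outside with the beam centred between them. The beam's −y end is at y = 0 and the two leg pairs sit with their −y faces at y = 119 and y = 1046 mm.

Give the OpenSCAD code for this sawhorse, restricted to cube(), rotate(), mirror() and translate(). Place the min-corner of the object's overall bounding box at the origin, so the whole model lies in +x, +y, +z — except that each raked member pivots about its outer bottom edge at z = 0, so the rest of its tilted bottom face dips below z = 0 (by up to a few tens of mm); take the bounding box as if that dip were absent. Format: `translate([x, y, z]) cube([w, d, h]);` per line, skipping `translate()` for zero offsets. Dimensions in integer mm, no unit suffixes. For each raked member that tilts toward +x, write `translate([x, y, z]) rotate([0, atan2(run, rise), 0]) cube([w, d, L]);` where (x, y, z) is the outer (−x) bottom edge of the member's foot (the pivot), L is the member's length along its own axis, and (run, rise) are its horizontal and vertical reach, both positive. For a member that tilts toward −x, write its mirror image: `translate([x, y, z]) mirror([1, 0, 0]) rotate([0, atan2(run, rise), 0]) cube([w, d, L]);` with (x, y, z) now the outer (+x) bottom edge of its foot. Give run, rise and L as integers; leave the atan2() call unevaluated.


translate([189, 0, 648]) cube([116, 1206, 52]);
translate([0, 119, 0]) rotate([0, atan2(189, 648), 0]) cube([44, 41, 675]);
translate([494, 119, 0]) mirror([1, 0, 0]) rotate([0, atan2(189, 648), 0]) cube([44, 41, 675]);
translate([0, 1046, 0]) rotate([0, atan2(189, 648), 0]) cube([44, 41, 675]);
translate([494, 1046, 0]) mirror([1, 0, 0]) rotate([0, atan2(189, 648), 0]) cube([44, 41, 675]);


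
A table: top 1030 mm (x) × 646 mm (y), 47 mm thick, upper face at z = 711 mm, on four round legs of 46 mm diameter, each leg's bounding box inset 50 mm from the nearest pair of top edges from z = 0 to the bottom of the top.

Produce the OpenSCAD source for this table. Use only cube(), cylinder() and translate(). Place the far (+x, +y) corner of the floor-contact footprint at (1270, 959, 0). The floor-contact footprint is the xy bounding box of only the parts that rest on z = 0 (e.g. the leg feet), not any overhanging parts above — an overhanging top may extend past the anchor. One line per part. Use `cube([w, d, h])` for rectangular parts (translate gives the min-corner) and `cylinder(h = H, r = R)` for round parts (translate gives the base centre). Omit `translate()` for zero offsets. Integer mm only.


translate([290, 363, 664]) cube([1030, 646, 47]);
translate([363, 436, 0]) cylinder(h = 664, r = 23);
translate([1247, 436, 0]) cylinder(h = 664, r = 23);
translate([363, 936, 0]) cylinder(h = 664, r = 23);
translate([1247, 936, 0]) cylinder(h = 664, r = 23);


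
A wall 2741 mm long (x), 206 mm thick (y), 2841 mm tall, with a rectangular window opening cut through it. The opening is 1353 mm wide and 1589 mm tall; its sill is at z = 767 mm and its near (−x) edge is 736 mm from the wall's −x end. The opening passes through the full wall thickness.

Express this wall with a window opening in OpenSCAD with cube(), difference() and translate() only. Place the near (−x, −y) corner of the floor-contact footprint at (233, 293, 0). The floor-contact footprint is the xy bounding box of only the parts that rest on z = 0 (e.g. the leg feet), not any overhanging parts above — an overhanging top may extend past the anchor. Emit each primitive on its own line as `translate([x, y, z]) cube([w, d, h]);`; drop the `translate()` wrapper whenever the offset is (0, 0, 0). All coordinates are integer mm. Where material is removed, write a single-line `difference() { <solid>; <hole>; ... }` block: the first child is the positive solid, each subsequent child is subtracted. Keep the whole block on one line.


difference() { translate([233, 293, 0]) cube([2741, 206, 2841]); translate([969, 293, 767]) cube([1353, 206, 1589]); }


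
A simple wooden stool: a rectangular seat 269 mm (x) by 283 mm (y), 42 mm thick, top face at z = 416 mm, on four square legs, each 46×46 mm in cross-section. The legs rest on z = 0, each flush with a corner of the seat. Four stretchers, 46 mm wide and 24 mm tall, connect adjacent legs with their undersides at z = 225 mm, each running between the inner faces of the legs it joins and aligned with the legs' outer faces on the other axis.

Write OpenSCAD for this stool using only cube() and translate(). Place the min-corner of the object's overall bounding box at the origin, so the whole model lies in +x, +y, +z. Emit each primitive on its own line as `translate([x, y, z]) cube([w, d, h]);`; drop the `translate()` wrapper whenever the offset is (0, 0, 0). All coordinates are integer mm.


translate([0, 0, 374]) cube([269, 283, 42]);
cube([46, 46, 374]);
translate([223, 0, 0]) cube([46, 46, 374]);
translate([0, 237, 0]) cube([46, 46, 374]);
translate([223, 237, 0]) cube([46, 46, 374]);
translate([46, 0, 225]) cube([177, 46, 24]);
translate([46, 237, 225]) cube([177, 46, 24]);
translate([0, 46, 225]) cube([46, 191, 24]);
translate([223, 46, 225]) cube([46, 191, 24]);


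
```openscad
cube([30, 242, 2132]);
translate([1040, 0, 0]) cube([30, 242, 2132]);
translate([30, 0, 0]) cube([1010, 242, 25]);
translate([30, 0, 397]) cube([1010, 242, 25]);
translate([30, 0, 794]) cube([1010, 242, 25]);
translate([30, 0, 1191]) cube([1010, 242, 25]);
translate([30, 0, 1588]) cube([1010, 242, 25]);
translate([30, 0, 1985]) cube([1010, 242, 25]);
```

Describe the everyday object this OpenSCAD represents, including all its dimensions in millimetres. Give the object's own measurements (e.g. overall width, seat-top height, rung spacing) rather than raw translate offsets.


An open bookshelf. Two side panels, each 30 mm thick, 242 mm deep and 2132 mm tall, stand 1070 mm apart (outside-to-outside). Between them sit 6 shelves, each 25 mm thick and 242 mm deep, spanning the full gap between the sides. The bottom shelf rests on the floor (its underside at z = 0) and the clear gap between one shelf's top and the next shelf's underside is 372 mm.


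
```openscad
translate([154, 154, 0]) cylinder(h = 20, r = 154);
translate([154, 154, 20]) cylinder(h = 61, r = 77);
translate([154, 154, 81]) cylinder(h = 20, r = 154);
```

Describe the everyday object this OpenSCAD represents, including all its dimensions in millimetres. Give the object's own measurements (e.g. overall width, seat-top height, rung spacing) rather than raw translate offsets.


A spool: two coaxial disc flanges of radius 154 mm and thickness 20 mm, joined by a core cylinder of radius 77 mm and height 61 mm. The lower flange rests on z = 0 and the three cylinders share a vertical axis.


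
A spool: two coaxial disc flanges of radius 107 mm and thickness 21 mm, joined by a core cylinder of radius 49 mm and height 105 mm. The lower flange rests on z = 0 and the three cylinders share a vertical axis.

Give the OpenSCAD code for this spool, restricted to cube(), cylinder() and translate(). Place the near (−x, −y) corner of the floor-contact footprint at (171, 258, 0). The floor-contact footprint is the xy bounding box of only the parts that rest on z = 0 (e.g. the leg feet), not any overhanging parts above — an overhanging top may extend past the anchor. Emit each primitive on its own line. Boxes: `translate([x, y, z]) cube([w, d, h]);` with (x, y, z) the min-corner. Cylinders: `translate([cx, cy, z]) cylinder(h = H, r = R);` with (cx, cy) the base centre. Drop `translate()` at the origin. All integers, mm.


translate([278, 365, 0]) cylinder(h = 21, r = 107);
translate([278, 365, 21]) cylinder(h = 105, r = 49);
translate([278, 365, 126]) cylinder(h = 21, r = 107);


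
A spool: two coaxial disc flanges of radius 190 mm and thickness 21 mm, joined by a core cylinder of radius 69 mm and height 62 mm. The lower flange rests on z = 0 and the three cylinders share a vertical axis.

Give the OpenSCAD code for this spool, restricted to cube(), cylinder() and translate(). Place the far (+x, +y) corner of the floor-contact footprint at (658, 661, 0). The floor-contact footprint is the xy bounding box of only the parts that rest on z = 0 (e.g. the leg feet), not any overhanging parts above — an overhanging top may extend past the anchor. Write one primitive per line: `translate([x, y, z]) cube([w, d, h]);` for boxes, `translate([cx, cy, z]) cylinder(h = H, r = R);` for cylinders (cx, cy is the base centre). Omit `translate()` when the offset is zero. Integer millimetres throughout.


translate([468, 471, 0]) cylinder(h = 21, r = 190);
translate([468, 471, 21]) cylinder(h = 62, r = 69);
translate([468, 471, 83]) cylinder(h = 21, r = 190);


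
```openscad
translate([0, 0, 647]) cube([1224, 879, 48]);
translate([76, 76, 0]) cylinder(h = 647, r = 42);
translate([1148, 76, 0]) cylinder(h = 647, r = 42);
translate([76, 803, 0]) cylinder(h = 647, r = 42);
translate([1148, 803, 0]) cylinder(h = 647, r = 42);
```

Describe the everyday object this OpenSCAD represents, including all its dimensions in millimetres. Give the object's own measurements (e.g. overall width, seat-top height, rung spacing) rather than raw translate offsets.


A rectangular dining table. The top is 1224×879×48 mm with its upper surface at z = 695 mm. It stands on four round legs of 84 mm diameter, each leg's bounding box inset 34 mm from the nearest pair of top edges, running from the floor to the underside of the top.


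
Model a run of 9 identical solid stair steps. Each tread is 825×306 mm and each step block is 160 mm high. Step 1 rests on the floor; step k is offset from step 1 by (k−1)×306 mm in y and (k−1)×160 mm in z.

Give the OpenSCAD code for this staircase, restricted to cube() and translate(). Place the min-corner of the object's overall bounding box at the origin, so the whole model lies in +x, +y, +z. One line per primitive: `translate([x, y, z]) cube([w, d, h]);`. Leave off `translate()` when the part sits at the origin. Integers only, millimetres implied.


cube([825, 306, 160]);
translate([0, 306, 160]) cube([825, 306, 160]);
translate([0, 612, 320]) cube([825, 306, 160]);
translate([0, 918, 480]) cube([825, 306, 160]);
translate([0, 1224, 640]) cube([825, 306, 160]);
translate([0, 1530, 800]) cube([825, 306, 160]);
translate([0, 1836, 960]) cube([825, 306, 160]);
translate([0, 2142, 1120]) cube([825, 306, 160]);
translate([0, 2448, 1280]) cube([825, 306, 160]);


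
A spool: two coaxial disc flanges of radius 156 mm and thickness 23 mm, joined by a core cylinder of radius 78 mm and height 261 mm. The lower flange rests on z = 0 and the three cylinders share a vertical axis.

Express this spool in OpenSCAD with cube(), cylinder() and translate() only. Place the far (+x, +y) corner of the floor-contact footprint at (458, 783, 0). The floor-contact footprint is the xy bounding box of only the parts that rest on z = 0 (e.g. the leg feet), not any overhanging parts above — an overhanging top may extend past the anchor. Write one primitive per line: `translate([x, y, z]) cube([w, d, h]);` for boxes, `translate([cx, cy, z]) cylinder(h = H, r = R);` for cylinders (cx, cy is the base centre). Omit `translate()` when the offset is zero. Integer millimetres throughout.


translate([302, 627, 0]) cylinder(h = 23, r = 156);
translate([302, 627, 23]) cylinder(h = 261, r = 78);
translate([302, 627, 284]) cylinder(h = 23, r = 156);


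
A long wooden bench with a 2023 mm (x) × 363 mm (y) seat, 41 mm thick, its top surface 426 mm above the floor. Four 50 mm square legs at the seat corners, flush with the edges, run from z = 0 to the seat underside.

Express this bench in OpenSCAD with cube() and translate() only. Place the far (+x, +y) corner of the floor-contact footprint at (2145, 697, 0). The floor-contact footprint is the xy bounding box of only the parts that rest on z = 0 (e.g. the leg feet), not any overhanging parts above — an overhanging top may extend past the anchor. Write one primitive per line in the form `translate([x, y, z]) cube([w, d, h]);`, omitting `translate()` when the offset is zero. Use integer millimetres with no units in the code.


translate([122, 334, 385]) cube([2023, 363, 41]);
translate([122, 334, 0]) cube([50, 50, 385]);
translate([122, 647, 0]) cube([50, 50, 385]);
translate([2095, 334, 0]) cube([50, 50, 385]);
translate([2095, 647, 0]) cube([50, 50, 385]);


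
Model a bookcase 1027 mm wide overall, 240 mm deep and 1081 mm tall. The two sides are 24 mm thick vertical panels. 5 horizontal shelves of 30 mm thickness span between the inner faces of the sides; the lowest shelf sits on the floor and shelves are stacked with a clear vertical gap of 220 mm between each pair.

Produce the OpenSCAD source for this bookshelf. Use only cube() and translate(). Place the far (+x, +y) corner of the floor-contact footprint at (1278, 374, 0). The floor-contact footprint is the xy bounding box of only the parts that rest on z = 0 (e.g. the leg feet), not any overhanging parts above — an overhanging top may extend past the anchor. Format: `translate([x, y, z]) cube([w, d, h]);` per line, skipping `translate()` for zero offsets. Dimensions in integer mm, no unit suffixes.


translate([251, 134, 0]) cube([24, 240, 1081]);
translate([1254, 134, 0]) cube([24, 240, 1081]);
translate([275, 134, 0]) cube([979, 240, 30]);
translate([275, 134, 250]) cube([979, 240, 30]);
translate([275, 134, 500]) cube([979, 240, 30]);
translate([275, 134, 750]) cube([979, 240, 30]);
translate([275, 134, 1000]) cube([979, 240, 30]);


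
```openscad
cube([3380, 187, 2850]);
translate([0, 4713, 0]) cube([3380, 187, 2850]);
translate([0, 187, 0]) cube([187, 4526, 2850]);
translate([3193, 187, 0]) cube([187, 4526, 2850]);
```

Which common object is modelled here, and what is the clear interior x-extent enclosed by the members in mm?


A house (or room) frame. The interior width is 3006 mm.

Four 2850 mm walls enclosing a rectangle with no floor or roof — a room or house frame. Outside width is 3380 mm and wall thickness is 187 mm, so the interior width is 3380 − 2 × 187 = 3006 mm.


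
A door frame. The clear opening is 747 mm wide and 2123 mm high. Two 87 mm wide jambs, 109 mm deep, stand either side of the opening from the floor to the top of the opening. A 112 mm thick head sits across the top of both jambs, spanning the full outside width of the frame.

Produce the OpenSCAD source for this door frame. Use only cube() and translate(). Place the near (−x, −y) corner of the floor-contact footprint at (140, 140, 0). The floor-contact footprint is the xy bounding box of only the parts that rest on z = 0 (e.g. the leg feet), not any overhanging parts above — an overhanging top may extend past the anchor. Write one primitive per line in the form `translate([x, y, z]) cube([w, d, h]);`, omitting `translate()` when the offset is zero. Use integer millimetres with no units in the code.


translate([140, 140, 0]) cube([87, 109, 2123]);
translate([974, 140, 0]) cube([87, 109, 2123]);
translate([140, 140, 2123]) cube([921, 109, 112]);


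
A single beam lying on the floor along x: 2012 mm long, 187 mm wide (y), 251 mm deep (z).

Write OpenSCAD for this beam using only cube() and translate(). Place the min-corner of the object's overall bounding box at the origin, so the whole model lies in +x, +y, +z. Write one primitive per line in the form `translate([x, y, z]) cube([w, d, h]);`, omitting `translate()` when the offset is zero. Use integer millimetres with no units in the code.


cube([2012, 187, 251]);


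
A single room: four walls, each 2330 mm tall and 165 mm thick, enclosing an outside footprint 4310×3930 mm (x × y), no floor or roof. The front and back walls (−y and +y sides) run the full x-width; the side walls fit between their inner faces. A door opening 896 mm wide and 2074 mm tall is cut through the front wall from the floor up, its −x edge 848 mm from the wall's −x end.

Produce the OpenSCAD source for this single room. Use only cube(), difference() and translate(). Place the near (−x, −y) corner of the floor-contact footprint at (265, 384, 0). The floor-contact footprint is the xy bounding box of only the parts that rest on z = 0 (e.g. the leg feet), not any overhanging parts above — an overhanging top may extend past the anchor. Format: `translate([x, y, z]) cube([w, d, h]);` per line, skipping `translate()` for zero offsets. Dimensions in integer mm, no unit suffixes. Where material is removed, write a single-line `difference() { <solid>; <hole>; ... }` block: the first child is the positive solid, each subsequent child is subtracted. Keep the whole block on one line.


difference() { translate([265, 384, 0]) cube([4310, 165, 2330]); translate([1113, 384, 0]) cube([896, 165, 2074]); }
translate([265, 4149, 0]) cube([4310, 165, 2330]);
translate([265, 549, 0]) cube([165, 3600, 2330]);
translate([4410, 549, 0]) cube([165, 3600, 2330]);


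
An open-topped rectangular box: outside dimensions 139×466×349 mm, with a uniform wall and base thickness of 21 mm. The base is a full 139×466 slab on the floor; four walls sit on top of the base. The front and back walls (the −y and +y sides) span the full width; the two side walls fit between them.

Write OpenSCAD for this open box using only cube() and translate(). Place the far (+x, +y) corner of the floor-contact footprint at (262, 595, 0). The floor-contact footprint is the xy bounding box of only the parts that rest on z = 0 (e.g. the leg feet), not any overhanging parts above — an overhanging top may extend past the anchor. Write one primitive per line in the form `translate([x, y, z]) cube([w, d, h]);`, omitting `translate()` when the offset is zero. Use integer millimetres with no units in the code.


translate([123, 129, 0]) cube([139, 466, 21]);
translate([123, 129, 21]) cube([139, 21, 328]);
translate([123, 574, 21]) cube([139, 21, 328]);
translate([123, 150, 21]) cube([21, 424, 328]);
translate([241, 150, 21]) cube([21, 424, 328]);


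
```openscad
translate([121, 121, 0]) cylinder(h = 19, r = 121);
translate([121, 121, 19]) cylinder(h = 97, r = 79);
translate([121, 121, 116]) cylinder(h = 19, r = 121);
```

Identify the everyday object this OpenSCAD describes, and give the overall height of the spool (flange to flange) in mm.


A spool. The overall height is 135 mm.

Three coaxial cylinders, large–small–large — a spool. Two 19 mm flanges and a 97 mm core give 19 + 97 + 19 = 135 mm.


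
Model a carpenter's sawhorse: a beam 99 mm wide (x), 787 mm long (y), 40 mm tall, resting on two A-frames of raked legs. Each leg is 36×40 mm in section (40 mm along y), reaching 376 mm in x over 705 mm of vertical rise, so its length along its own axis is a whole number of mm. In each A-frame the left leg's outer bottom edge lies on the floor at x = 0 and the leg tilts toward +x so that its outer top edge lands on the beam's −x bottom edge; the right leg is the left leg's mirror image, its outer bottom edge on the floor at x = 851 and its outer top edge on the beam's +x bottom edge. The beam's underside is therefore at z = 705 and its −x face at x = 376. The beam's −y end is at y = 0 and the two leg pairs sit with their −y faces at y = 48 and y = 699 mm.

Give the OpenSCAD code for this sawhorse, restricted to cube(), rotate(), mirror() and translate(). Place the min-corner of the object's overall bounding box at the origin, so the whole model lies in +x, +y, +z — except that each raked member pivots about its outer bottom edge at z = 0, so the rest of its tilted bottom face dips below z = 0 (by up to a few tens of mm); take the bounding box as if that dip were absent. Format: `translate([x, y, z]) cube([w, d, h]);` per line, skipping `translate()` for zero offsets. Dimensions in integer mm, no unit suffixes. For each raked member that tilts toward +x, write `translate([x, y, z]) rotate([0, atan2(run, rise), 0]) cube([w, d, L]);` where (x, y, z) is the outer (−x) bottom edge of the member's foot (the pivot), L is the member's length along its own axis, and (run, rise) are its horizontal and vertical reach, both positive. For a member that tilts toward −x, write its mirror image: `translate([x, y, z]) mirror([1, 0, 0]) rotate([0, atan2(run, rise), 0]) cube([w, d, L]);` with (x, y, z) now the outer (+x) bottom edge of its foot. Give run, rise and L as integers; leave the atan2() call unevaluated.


translate([376, 0, 705]) cube([99, 787, 40]);
translate([0, 48, 0]) rotate([0, atan2(376, 705), 0]) cube([36, 40, 799]);
translate([851, 48, 0]) mirror([1, 0, 0]) rotate([0, atan2(376, 705), 0]) cube([36, 40, 799]);
translate([0, 699, 0]) rotate([0, atan2(376, 705), 0]) cube([36, 40, 799]);
translate([851, 699, 0]) mirror([1, 0, 0]) rotate([0, atan2(376, 705), 0]) cube([36, 40, 799]);


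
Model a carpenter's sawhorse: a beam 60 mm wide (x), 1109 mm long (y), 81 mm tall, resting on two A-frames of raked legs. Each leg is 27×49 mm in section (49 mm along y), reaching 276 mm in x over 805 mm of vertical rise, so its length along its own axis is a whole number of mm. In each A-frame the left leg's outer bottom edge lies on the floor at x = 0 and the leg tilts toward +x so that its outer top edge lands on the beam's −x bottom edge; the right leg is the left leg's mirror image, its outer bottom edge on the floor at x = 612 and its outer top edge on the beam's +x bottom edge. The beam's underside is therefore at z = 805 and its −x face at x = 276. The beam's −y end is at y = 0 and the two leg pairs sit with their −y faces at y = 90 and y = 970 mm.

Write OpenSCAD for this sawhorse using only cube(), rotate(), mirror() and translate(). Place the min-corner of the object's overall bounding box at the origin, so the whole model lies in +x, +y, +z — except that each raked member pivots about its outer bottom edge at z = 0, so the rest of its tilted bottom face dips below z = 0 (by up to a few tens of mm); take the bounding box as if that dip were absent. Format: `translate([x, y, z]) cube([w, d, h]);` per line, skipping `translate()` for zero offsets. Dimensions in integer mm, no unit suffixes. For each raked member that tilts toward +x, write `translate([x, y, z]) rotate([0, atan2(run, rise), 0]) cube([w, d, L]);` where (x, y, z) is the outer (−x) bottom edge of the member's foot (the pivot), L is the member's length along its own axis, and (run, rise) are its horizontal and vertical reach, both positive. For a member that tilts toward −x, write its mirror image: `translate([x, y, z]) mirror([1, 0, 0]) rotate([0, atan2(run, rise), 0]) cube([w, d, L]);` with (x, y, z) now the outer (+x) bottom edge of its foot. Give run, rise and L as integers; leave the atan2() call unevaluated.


// leg length = √(276² + 805²) = 851
// right-leg outer foot x = 2·276 + 60 = 612
// beam min-corner = (276, 0, 805)
translate([276, 0, 805]) cube([60, 1109, 81]);
translate([0, 90, 0]) rotate([0, atan2(276, 805), 0]) cube([27, 49, 851]);
translate([612, 90, 0]) mirror([1, 0, 0]) rotate([0, atan2(276, 805), 0]) cube([27, 49, 851]);
translate([0, 970, 0]) rotate([0, atan2(276, 805), 0]) cube([27, 49, 851]);
translate([612, 970, 0]) mirror([1, 0, 0]) rotate([0, atan2(276, 805), 0]) cube([27, 49, 851]);
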